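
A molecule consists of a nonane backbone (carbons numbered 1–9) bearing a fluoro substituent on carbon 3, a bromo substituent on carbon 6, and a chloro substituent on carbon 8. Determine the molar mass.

259.59 g/mol

Atom tally by fragment:
  CH3 → C:1 H:3
  CH2 → C:1 H:2
  CH(F) → C:1 H:1 F:1
  CH2 → C:1 H:2
  CH2 → C:1 H:2
  CH(Br) → C:1 H:1 Br:1
  CH2 → C:1 H:2
  CH(Cl) → C:1 H:1 Cl:1
  CH3 → C:1 H:3
Element totals:
  C: 9
  H: 17
  Br: 1
  Cl: 1
  F: 1
Molecular formula: C9H17BrClF.
  M = 9(12.011) + 17(1.008) + 79.904 + 35.45 + 18.998
    = 108.099 + 17.136 + 79.904 + 35.450 + 18.998 = 259.587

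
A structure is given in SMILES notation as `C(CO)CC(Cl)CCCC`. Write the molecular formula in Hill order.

Atom tally by fragment:
  HOCH2CH2 → C:2 H:5 O:1
  CH2 → C:1 H:2
  CH(Cl) → C:1 H:1 Cl:1
  CH2 → C:1 H:2
  CH2 → C:1 H:2
  CH2 → C:1 H:2
  CH3 → C:1 H:3
Element totals:
  C: 8
  H: 17
  Cl: 1
  O: 1

C8H17ClO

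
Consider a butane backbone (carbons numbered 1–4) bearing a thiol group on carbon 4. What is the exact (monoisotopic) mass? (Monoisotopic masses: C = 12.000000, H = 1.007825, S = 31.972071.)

90.0503

Atom tally by fragment:
  CH3 → C:1 H:3
  CH2 → C:1 H:2
  CH2 → C:1 H:2
  CH2SH → C:1 H:3 S:1
Element totals:
  C: 4
  H: 10
  S: 1
Molecular formula: C4H10S.
  M = 4(12.0) + 10(1.007825) + 31.972071
    = 48.000000 + 10.078250 + 31.972071 = 90.050321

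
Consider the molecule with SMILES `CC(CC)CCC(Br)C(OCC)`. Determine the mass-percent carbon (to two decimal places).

50.64%

Atom tally by fragment:
  CH3 → C:1 H:3
  CH(C2H5) → C:3 H:6
  CH2 → C:1 H:2
  CH2 → C:1 H:2
  CH(Br) → C:1 H:1 Br:1
  CH2OC2H5 → C:3 H:7 O:1
Element totals:
  C: 10
  H: 21
  Br: 1
  O: 1
Molecular formula: C10H21BrO.
Molar mass = 237.181 g/mol.
Mass from C: 10 × 12.011 = 120.110 g/mol.
%C = 120.110 / 237.181 × 100 = 50.64%.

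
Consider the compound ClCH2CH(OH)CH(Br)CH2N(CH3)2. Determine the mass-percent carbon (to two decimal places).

31.26%

Element totals:
  C: 6
  H: 13
  Br: 1
  Cl: 1
  N: 1
  O: 1
Molecular formula: C6H13BrClNO.
Molar mass = 230.530 g/mol.
Mass from C: 6 × 12.011 = 72.066 g/mol.
%C = 72.066 / 230.530 × 100 = 31.26%.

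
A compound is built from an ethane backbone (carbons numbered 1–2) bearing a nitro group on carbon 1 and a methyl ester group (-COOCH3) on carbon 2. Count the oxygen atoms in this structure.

4

Atom tally by fragment:
  O2NCH2 → C:1 H:2 N:1 O:2
  CH2COOCH3 → C:3 H:5 O:2
Element totals:
  C: 4
  H: 7
  N: 1
  O: 4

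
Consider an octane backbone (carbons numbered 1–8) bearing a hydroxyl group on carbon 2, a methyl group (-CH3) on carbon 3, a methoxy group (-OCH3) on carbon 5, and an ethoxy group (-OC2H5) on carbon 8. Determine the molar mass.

Atom tally by fragment:
  CH3 → C:1 H:3
  CH(OH) → C:1 H:2 O:1
  CH(CH3) → C:2 H:4
  CH2 → C:1 H:2
  CH(OCH3) → C:2 H:4 O:1
  CH2 → C:1 H:2
  CH2 → C:1 H:2
  CH2OC2H5 → C:3 H:7 O:1
Element totals:
  C: 12
  H: 26
  O: 3
Molecular formula: C12H26O3.
  M = 12(12.011) + 26(1.008) + 3(15.999)
    = 144.132 + 26.208 + 47.997 = 218.337

218.34 g/mol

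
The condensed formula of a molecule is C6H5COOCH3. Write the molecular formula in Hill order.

C8H8O2

Atom tally by fragment:
  benzene ring core → C:6 H:6
  (− 1 ring H displaced by substituents)
  + COOCH3 → C:2 H:3 O:2
Element totals:
  C: 8
  H: 8
  O: 2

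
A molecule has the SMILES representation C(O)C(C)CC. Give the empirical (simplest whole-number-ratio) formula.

Atom tally by fragment:
  HOCH2 → C:1 H:3 O:1
  CH(CH3) → C:2 H:4
  CH2 → C:1 H:2
  CH3 → C:1 H:3
Element totals:
  C: 5
  H: 12
  O: 1
Molecular formula: C5H12O.
gcd of subscripts (5, 12, 1) = 1, so the empirical formula equals the molecular formula.

C5H12O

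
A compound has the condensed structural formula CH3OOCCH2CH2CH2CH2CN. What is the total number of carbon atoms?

7

Element totals:
  C: 7
  H: 11
  N: 1
  O: 2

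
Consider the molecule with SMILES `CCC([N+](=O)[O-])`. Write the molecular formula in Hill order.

Atom tally by fragment:
  CH3 → C:1 H:3
  CH2 → C:1 H:2
  CH2NO2 → C:1 H:2 N:1 O:2
Element totals:
  C: 3
  H: 7
  N: 1
  O: 2

C3H7NO2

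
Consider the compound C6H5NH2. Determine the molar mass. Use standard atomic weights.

93.13 g/mol

Element totals:
  C: 6
  H: 7
  N: 1
Molecular formula: C6H7N.
  M = 6(12.011) + 7(1.008) + 14.007
    = 72.066 + 7.056 + 14.007 = 93.129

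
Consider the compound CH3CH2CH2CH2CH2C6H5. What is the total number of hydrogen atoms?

Element totals:
  C: 11
  H: 16

16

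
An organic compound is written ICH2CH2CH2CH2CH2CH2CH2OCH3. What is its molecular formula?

Atom tally by fragment:
  ICH2 → C:1 H:2 I:1
  CH2 → C:1 H:2
  CH2 → C:1 H:2
  CH2 → C:1 H:2
  CH2 → C:1 H:2
  CH2 → C:1 H:2
  CH2OCH3 → C:2 H:5 O:1
Element totals:
  C: 8
  H: 17
  I: 1
  O: 1

C8H17IO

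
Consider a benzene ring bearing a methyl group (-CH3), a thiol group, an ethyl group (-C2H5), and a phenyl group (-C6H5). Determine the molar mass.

Atom tally by fragment:
  benzene ring core → C:6 H:6
  (− 4 ring H displaced by substituents)
  + CH3 → C:1 H:3
  + SH → S:1 H:1
  + C2H5 → C:2 H:5
  + C6H5 → C:6 H:5
Element totals:
  C: 15
  H: 16
  S: 1
Molecular formula: C15H16S.
  M = 15(12.011) + 16(1.008) + 32.06
    = 180.165 + 16.128 + 32.060 = 228.353

228.35 g/mol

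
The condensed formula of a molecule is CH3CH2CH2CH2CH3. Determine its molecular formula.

C5H12

Atom tally by fragment:
  CH3 → C:1 H:3
  CH2 → C:1 H:2
  CH2 → C:1 H:2
  CH2 → C:1 H:2
  CH3 → C:1 H:3
Element totals:
  C: 5
  H: 12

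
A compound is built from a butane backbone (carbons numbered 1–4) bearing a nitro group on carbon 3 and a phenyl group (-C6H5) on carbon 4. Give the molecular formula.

C10H13NO2

Atom tally by fragment:
  CH3 → C:1 H:3
  CH2 → C:1 H:2
  CH(NO2) → C:1 H:1 N:1 O:2
  CH2C6H5 → C:7 H:7
Element totals:
  C: 10
  H: 13
  N: 1
  O: 2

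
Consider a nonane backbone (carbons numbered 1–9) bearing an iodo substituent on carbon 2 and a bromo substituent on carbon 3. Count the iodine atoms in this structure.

Atom tally by fragment:
  CH3 → C:1 H:3
  CH(I) → C:1 H:1 I:1
  CH(Br) → C:1 H:1 Br:1
  CH2 → C:1 H:2
  CH2 → C:1 H:2
  CH2 → C:1 H:2
  CH2 → C:1 H:2
  CH2 → C:1 H:2
  CH3 → C:1 H:3
Element totals:
  C: 9
  H: 18
  Br: 1
  I: 1

1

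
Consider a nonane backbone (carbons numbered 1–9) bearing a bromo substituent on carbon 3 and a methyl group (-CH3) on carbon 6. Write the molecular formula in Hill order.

Atom tally by fragment:
  CH3 → C:1 H:3
  CH2 → C:1 H:2
  CH(Br) → C:1 H:1 Br:1
  CH2 → C:1 H:2
  CH2 → C:1 H:2
  CH(CH3) → C:2 H:4
  CH2 → C:1 H:2
  CH2 → C:1 H:2
  CH3 → C:1 H:3
Element totals:
  C: 10
  H: 21
  Br: 1

C10H21Br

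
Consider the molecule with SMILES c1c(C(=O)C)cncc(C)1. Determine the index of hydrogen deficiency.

5

Atom tally by fragment:
  pyridine ring core → C:5 H:5 N:1
  (− 2 ring H displaced by substituents)
  + COCH3 → C:2 H:3 O:1
  + CH3 → C:1 H:3
Element totals:
  C: 8
  H: 9
  N: 1
  O: 1
Molecular formula: C8H9NO.
DoU = (2C + 2 + N − H − X) / 2 = (2·8 + 2 + 1 − 9 − 0) / 2 = 5.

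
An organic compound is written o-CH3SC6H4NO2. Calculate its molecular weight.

Atom tally by fragment:
  benzene ring core → C:6 H:6
  (− 2 ring H displaced by substituents)
  + SCH3 → C:1 H:3 S:1
  + NO2 → N:1 O:2
Element totals:
  C: 7
  H: 7
  N: 1
  O: 2
  S: 1
Molecular formula: C7H7NO2S.
  M = 7(12.011) + 7(1.008) + 14.007 + 2(15.999) + 32.06
    = 84.077 + 7.056 + 14.007 + 31.998 + 32.060 = 169.198

169.20 g/mol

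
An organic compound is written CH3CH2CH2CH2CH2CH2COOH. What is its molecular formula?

C7H14O2

Atom tally by fragment:
  CH3 → C:1 H:3
  CH2 → C:1 H:2
  CH2 → C:1 H:2
  CH2 → C:1 H:2
  CH2 → C:1 H:2
  CH2COOH → C:2 H:3 O:2
Element totals:
  C: 7
  H: 14
  O: 2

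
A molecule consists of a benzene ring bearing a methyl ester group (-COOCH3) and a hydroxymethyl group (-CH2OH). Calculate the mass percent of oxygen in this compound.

28.88%

Atom tally by fragment:
  benzene ring core → C:6 H:6
  (− 2 ring H displaced by substituents)
  + COOCH3 → C:2 H:3 O:2
  + CH2OH → C:1 H:3 O:1
Element totals:
  C: 9
  H: 10
  O: 3
Molecular formula: C9H10O3.
Molar mass = 166.176 g/mol.
Mass from O: 3 × 15.999 = 47.997 g/mol.
%O = 47.997 / 166.176 × 100 = 28.88%.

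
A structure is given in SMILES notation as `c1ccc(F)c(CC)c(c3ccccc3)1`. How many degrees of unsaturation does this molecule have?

Atom tally by fragment:
  benzene ring core → C:6 H:6
  (− 3 ring H displaced by substituents)
  + F → F:1
  + C2H5 → C:2 H:5
  + C6H5 → C:6 H:5
Element totals:
  C: 14
  H: 13
  F: 1
Molecular formula: C14H13F.
DoU = (2C + 2 + N − H − X) / 2 = (2·14 + 2 + 0 − 13 − 1) / 2 = 8.

8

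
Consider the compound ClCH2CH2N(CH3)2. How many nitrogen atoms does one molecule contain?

Element totals:
  C: 4
  H: 10
  Cl: 1
  N: 1

1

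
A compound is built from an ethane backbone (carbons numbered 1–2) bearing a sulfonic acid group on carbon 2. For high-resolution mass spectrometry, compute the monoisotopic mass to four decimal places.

110.0038

Atom tally by fragment:
  CH3 → C:1 H:3
  CH2SO3H → C:1 H:3 S:1 O:3
Element totals:
  C: 2
  H: 6
  O: 3
  S: 1
Molecular formula: C2H6O3S.
  M = 2(12.0) + 6(1.007825) + 3(15.994915) + 31.972071
    = 24.000000 + 6.046950 + 47.984745 + 31.972071 = 110.003766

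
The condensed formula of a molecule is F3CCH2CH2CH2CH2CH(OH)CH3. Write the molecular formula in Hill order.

Element totals:
  C: 7
  H: 13
  F: 3
  O: 1

C7H13F3O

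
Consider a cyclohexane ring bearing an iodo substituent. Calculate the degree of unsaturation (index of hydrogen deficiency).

1

Atom tally by fragment:
  cyclohexane ring core → C:6 H:12
  (− 1 ring H displaced by substituents)
  + I → I:1
Element totals:
  C: 6
  H: 11
  I: 1
Molecular formula: C6H11I.
DoU = (2C + 2 + N − H − X) / 2 = (2·6 + 2 + 0 − 11 − 1) / 2 = 1.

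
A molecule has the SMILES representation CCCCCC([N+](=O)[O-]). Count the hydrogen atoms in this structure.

Atom tally by fragment:
  CH3 → C:1 H:3
  CH2 → C:1 H:2
  CH2 → C:1 H:2
  CH2 → C:1 H:2
  CH2 → C:1 H:2
  CH2NO2 → C:1 H:2 N:1 O:2
Element totals:
  C: 6
  H: 13
  N: 1
  O: 2

13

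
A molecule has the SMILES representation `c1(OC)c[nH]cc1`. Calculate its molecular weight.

97.12 g/mol

Atom tally by fragment:
  pyrrole ring core → C:4 H:5 N:1
  (− 1 ring H displaced by substituents)
  + OCH3 → C:1 H:3 O:1
Element totals:
  C: 5
  H: 7
  N: 1
  O: 1
Molecular formula: C5H7NO.
  M = 5(12.011) + 7(1.008) + 14.007 + 15.999
    = 60.055 + 7.056 + 14.007 + 15.999 = 97.117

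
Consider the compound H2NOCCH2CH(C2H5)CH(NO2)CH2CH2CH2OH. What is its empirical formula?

C9H18N2O4

Atom tally by fragment:
  H2NOCCH2 → C:2 H:4 O:1 N:1
  CH(C2H5) → C:3 H:6
  CH(NO2) → C:1 H:1 N:1 O:2
  CH2 → C:1 H:2
  CH2CH2OH → C:2 H:5 O:1
Element totals:
  C: 9
  H: 18
  N: 2
  O: 4
Molecular formula: C9H18N2O4.
gcd of subscripts (9, 18, 2, 4) = 1, so the empirical formula equals the molecular formula.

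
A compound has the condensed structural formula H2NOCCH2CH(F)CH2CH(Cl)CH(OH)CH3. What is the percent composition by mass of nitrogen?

Atom tally by fragment:
  H2NOCCH2 → C:2 H:4 O:1 N:1
  CH(F) → C:1 H:1 F:1
  CH2 → C:1 H:2
  CH(Cl) → C:1 H:1 Cl:1
  CH(OH) → C:1 H:2 O:1
  CH3 → C:1 H:3
Element totals:
  C: 7
  H: 13
  Cl: 1
  F: 1
  N: 1
  O: 2
Molecular formula: C7H13ClFNO2.
Molar mass = 197.634 g/mol.
Mass from N: 1 × 14.007 = 14.007 g/mol.
%N = 14.007 / 197.634 × 100 = 7.09%.

7.09%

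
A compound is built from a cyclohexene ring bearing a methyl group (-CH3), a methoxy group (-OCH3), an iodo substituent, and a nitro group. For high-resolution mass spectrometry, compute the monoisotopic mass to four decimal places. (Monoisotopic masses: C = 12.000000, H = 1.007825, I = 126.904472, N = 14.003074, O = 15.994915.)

296.9862

Atom tally by fragment:
  cyclohexene ring core → C:6 H:10
  (− 4 ring H displaced by substituents)
  + CH3 → C:1 H:3
  + OCH3 → C:1 H:3 O:1
  + I → I:1
  + NO2 → N:1 O:2
Element totals:
  C: 8
  H: 12
  I: 1
  N: 1
  O: 3
Molecular formula: C8H12INO3.
  M = 8(12.0) + 12(1.007825) + 126.904472 + 14.003074 + 3(15.994915)
    = 96.000000 + 12.093900 + 126.904472 + 14.003074 + 47.984745 = 296.986191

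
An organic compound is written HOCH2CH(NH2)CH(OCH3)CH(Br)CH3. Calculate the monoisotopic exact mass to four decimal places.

211.0208

Atom tally by fragment:
  HOCH2 → C:1 H:3 O:1
  CH(NH2) → C:1 H:3 N:1
  CH(OCH3) → C:2 H:4 O:1
  CH(Br) → C:1 H:1 Br:1
  CH3 → C:1 H:3
Element totals:
  C: 6
  H: 14
  Br: 1
  N: 1
  O: 2
Molecular formula: C6H14BrNO2.
  M = 6(12.0) + 14(1.007825) + 78.918338 + 14.003074 + 2(15.994915)
    = 72.000000 + 14.109550 + 78.918338 + 14.003074 + 31.989830 = 211.020792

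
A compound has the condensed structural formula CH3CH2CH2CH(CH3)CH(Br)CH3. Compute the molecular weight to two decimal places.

Element totals:
  C: 7
  H: 15
  Br: 1
Molecular formula: C7H15Br.
  M = 7(12.011) + 15(1.008) + 79.904
    = 84.077 + 15.120 + 79.904 = 179.101

179.10 g/mol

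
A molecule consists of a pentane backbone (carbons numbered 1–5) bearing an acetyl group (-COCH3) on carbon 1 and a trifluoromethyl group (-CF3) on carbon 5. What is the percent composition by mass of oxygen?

Atom tally by fragment:
  CH3COCH2 → C:3 H:5 O:1
  CH2 → C:1 H:2
  CH2 → C:1 H:2
  CH2 → C:1 H:2
  CH2CF3 → C:2 H:2 F:3
Element totals:
  C: 8
  H: 13
  F: 3
  O: 1
Molecular formula: C8H13F3O.
Molar mass = 182.185 g/mol.
Mass from O: 1 × 15.999 = 15.999 g/mol.
%O = 15.999 / 182.185 × 100 = 8.78%.

8.78%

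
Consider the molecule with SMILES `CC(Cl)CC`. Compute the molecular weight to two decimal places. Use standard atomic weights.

92.57 g/mol

Atom tally by fragment:
  CH3 → C:1 H:3
  CH(Cl) → C:1 H:1 Cl:1
  CH2 → C:1 H:2
  CH3 → C:1 H:3
Element totals:
  C: 4
  H: 9
  Cl: 1
Molecular formula: C4H9Cl.
  M = 4(12.011) + 9(1.008) + 35.45
    = 48.044 + 9.072 + 35.450 = 92.566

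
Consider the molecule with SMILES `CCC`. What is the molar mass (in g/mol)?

Atom tally by fragment:
  CH3 → C:1 H:3
  CH2 → C:1 H:2
  CH3 → C:1 H:3
Element totals:
  C: 3
  H: 8
Molecular formula: C3H8.
  M = 3(12.011) + 8(1.008)
    = 36.033 + 8.064 = 44.097

44.10 g/mol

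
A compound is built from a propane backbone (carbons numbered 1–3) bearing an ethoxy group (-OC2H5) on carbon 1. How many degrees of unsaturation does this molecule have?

0

Atom tally by fragment:
  C2H5OCH2 → C:3 H:7 O:1
  CH2 → C:1 H:2
  CH3 → C:1 H:3
Element totals:
  C: 5
  H: 12
  O: 1
Molecular formula: C5H12O.
DoU = (2C + 2 + N − H − X) / 2 = (2·5 + 2 + 0 − 12 − 0) / 2 = 0.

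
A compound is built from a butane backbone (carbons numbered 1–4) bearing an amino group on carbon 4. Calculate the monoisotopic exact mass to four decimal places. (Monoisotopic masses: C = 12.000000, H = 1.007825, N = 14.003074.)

Atom tally by fragment:
  CH3 → C:1 H:3
  CH2 → C:1 H:2
  CH2 → C:1 H:2
  CH2NH2 → C:1 H:4 N:1
Element totals:
  C: 4
  H: 11
  N: 1
Molecular formula: C4H11N.
  M = 4(12.0) + 11(1.007825) + 14.003074
    = 48.000000 + 11.086075 + 14.003074 = 73.089149

73.0891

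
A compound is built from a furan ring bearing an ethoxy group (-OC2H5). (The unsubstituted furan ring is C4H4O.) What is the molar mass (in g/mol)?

112.13 g/mol

Atom tally by fragment:
  furan ring core → C:4 H:4 O:1
  (− 1 ring H displaced by substituents)
  + OC2H5 → C:2 H:5 O:1
Element totals:
  C: 6
  H: 8
  O: 2
Molecular formula: C6H8O2.
  M = 6(12.011) + 8(1.008) + 2(15.999)
    = 72.066 + 8.064 + 31.998 = 112.128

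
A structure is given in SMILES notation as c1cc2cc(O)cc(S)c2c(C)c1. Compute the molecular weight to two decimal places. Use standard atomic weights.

Atom tally by fragment:
  naphthalene ring system core → C:10 H:8
  (− 3 ring H displaced by substituents)
  + OH → O:1 H:1
  + SH → S:1 H:1
  + CH3 → C:1 H:3
Element totals:
  C: 11
  H: 10
  O: 1
  S: 1
Molecular formula: C11H10OS.
  M = 11(12.011) + 10(1.008) + 15.999 + 32.06
    = 132.121 + 10.080 + 15.999 + 32.060 = 190.260

190.26 g/mol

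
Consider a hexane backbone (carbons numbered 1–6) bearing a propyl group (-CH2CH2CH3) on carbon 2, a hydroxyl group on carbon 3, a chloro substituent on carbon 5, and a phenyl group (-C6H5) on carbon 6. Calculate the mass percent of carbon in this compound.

Atom tally by fragment:
  CH3 → C:1 H:3
  CH(CH2CH2CH3) → C:4 H:8
  CH(OH) → C:1 H:2 O:1
  CH2 → C:1 H:2
  CH(Cl) → C:1 H:1 Cl:1
  CH2C6H5 → C:7 H:7
Element totals:
  C: 15
  H: 23
  Cl: 1
  O: 1
Molecular formula: C15H23ClO.
Molar mass = 254.798 g/mol.
Mass from C: 15 × 12.011 = 180.165 g/mol.
%C = 180.165 / 254.798 × 100 = 70.71%.

70.71%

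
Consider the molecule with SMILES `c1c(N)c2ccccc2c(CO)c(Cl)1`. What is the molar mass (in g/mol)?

207.66 g/mol

Atom tally by fragment:
  naphthalene ring system core → C:10 H:8
  (− 3 ring H displaced by substituents)
  + NH2 → N:1 H:2
  + CH2OH → C:1 H:3 O:1
  + Cl → Cl:1
Element totals:
  C: 11
  H: 10
  Cl: 1
  N: 1
  O: 1
Molecular formula: C11H10ClNO.
  M = 11(12.011) + 10(1.008) + 35.45 + 14.007 + 15.999
    = 132.121 + 10.080 + 35.450 + 14.007 + 15.999 = 207.657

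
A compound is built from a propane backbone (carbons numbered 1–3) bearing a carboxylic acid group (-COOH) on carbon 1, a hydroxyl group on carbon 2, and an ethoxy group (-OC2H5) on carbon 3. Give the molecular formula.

C6H12O4

Atom tally by fragment:
  HOOCCH2 → C:2 H:3 O:2
  CH(OH) → C:1 H:2 O:1
  CH2OC2H5 → C:3 H:7 O:1
Element totals:
  C: 6
  H: 12
  O: 4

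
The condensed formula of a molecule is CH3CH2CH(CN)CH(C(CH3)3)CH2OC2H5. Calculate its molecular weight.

197.32 g/mol

Element totals:
  C: 12
  H: 23
  N: 1
  O: 1
Molecular formula: C12H23NO.
  M = 12(12.011) + 23(1.008) + 14.007 + 15.999
    = 144.132 + 23.184 + 14.007 + 15.999 = 197.322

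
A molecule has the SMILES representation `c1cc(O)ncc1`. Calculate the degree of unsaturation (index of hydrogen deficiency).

Atom tally by fragment:
  pyridine ring core → C:5 H:5 N:1
  (− 1 ring H displaced by substituents)
  + OH → O:1 H:1
Element totals:
  C: 5
  H: 5
  N: 1
  O: 1
Molecular formula: C5H5NO.
DoU = (2C + 2 + N − H − X) / 2 = (2·5 + 2 + 1 − 5 − 0) / 2 = 4.

4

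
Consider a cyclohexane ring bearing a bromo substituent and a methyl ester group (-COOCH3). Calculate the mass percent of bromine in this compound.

Atom tally by fragment:
  cyclohexane ring core → C:6 H:12
  (− 2 ring H displaced by substituents)
  + Br → Br:1
  + COOCH3 → C:2 H:3 O:2
Element totals:
  C: 8
  H: 13
  Br: 1
  O: 2
Molecular formula: C8H13BrO2.
Molar mass = 221.094 g/mol.
Mass from Br: 1 × 79.904 = 79.904 g/mol.
%Br = 79.904 / 221.094 × 100 = 36.14%.

36.14%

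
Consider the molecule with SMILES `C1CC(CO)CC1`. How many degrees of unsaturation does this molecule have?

Atom tally by fragment:
  cyclopentane ring core → C:5 H:10
  (− 1 ring H displaced by substituents)
  + CH2OH → C:1 H:3 O:1
Element totals:
  C: 6
  H: 12
  O: 1
Molecular formula: C6H12O.
DoU = (2C + 2 + N − H − X) / 2 = (2·6 + 2 + 0 − 12 − 0) / 2 = 1.

1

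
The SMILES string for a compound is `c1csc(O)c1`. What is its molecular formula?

Atom tally by fragment:
  thiophene ring core → C:4 H:4 S:1
  (− 1 ring H displaced by substituents)
  + OH → O:1 H:1
Element totals:
  C: 4
  H: 4
  O: 1
  S: 1

C4H4OS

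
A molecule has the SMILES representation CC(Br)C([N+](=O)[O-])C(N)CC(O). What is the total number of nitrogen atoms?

2

Atom tally by fragment:
  CH3 → C:1 H:3
  CH(Br) → C:1 H:1 Br:1
  CH(NO2) → C:1 H:1 N:1 O:2
  CH(NH2) → C:1 H:3 N:1
  CH2 → C:1 H:2
  CH2OH → C:1 H:3 O:1
Element totals:
  C: 6
  H: 13
  Br: 1
  N: 2
  O: 3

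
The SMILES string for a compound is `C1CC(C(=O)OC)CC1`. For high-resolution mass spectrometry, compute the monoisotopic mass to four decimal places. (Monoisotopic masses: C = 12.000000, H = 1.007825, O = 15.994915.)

128.0837

Atom tally by fragment:
  cyclopentane ring core → C:5 H:10
  (− 1 ring H displaced by substituents)
  + COOCH3 → C:2 H:3 O:2
Element totals:
  C: 7
  H: 12
  O: 2
Molecular formula: C7H12O2.
  M = 7(12.0) + 12(1.007825) + 2(15.994915)
    = 84.000000 + 12.093900 + 31.989830 = 128.083730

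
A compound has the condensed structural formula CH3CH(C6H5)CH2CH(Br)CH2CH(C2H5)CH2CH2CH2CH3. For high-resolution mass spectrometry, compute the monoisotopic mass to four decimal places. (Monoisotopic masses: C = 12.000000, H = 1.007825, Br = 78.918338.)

Element totals:
  C: 18
  H: 29
  Br: 1
Molecular formula: C18H29Br.
  M = 18(12.0) + 29(1.007825) + 78.918338
    = 216.000000 + 29.226925 + 78.918338 = 324.145263

324.1453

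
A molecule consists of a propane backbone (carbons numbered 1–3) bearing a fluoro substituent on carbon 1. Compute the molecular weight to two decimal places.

62.09 g/mol

Atom tally by fragment:
  FCH2 → C:1 H:2 F:1
  CH2 → C:1 H:2
  CH3 → C:1 H:3
Element totals:
  C: 3
  H: 7
  F: 1
Molecular formula: C3H7F.
  M = 3(12.011) + 7(1.008) + 18.998
    = 36.033 + 7.056 + 18.998 = 62.087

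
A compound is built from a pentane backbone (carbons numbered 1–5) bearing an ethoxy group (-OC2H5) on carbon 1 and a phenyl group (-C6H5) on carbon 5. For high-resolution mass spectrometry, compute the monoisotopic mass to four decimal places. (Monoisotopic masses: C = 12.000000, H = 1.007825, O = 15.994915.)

Atom tally by fragment:
  C2H5OCH2 → C:3 H:7 O:1
  CH2 → C:1 H:2
  CH2 → C:1 H:2
  CH2 → C:1 H:2
  CH2C6H5 → C:7 H:7
Element totals:
  C: 13
  H: 20
  O: 1
Molecular formula: C13H20O.
  M = 13(12.0) + 20(1.007825) + 15.994915
    = 156.000000 + 20.156500 + 15.994915 = 192.151415

192.1514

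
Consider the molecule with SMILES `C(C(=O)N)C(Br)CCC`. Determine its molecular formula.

C6H12BrNO

Atom tally by fragment:
  H2NOCCH2 → C:2 H:4 O:1 N:1
  CH(Br) → C:1 H:1 Br:1
  CH2 → C:1 H:2
  CH2 → C:1 H:2
  CH3 → C:1 H:3
Element totals:
  C: 6
  H: 12
  Br: 1
  N: 1
  O: 1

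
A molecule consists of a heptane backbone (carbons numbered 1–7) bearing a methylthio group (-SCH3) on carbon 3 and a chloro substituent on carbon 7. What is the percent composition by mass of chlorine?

19.61%

Atom tally by fragment:
  CH3 → C:1 H:3
  CH2 → C:1 H:2
  CH(SCH3) → C:2 H:4 S:1
  CH2 → C:1 H:2
  CH2 → C:1 H:2
  CH2 → C:1 H:2
  CH2Cl → C:1 H:2 Cl:1
Element totals:
  C: 8
  H: 17
  Cl: 1
  S: 1
Molecular formula: C8H17ClS.
Molar mass = 180.734 g/mol.
Mass from Cl: 1 × 35.45 = 35.450 g/mol.
%Cl = 35.450 / 180.734 × 100 = 19.61%.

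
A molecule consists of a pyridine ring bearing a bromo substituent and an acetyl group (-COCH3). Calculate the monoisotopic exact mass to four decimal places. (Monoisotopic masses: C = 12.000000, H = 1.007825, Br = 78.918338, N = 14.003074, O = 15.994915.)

Atom tally by fragment:
  pyridine ring core → C:5 H:5 N:1
  (− 2 ring H displaced by substituents)
  + Br → Br:1
  + COCH3 → C:2 H:3 O:1
Element totals:
  C: 7
  H: 6
  Br: 1
  N: 1
  O: 1
Molecular formula: C7H6BrNO.
  M = 7(12.0) + 6(1.007825) + 78.918338 + 14.003074 + 15.994915
    = 84.000000 + 6.046950 + 78.918338 + 14.003074 + 15.994915 = 198.963277

198.9633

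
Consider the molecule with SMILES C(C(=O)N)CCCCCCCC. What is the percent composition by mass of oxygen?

9.34%

Atom tally by fragment:
  H2NOCCH2 → C:2 H:4 O:1 N:1
  CH2 → C:1 H:2
  CH2 → C:1 H:2
  CH2 → C:1 H:2
  CH2 → C:1 H:2
  CH2 → C:1 H:2
  CH2 → C:1 H:2
  CH2 → C:1 H:2
  CH3 → C:1 H:3
Element totals:
  C: 10
  H: 21
  N: 1
  O: 1
Molecular formula: C10H21NO.
Molar mass = 171.284 g/mol.
Mass from O: 1 × 15.999 = 15.999 g/mol.
%O = 15.999 / 171.284 × 100 = 9.34%.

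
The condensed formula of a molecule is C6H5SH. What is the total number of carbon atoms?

Atom tally by fragment:
  benzene ring core → C:6 H:6
  (− 1 ring H displaced by substituents)
  + SH → S:1 H:1
Element totals:
  C: 6
  H: 6
  S: 1

6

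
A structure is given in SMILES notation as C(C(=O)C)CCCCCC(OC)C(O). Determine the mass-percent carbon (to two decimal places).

Atom tally by fragment:
  CH3COCH2 → C:3 H:5 O:1
  CH2 → C:1 H:2
  CH2 → C:1 H:2
  CH2 → C:1 H:2
  CH2 → C:1 H:2
  CH2 → C:1 H:2
  CH(OCH3) → C:2 H:4 O:1
  CH2OH → C:1 H:3 O:1
Element totals:
  C: 11
  H: 22
  O: 3
Molecular formula: C11H22O3.
Molar mass = 202.294 g/mol.
Mass from C: 11 × 12.011 = 132.121 g/mol.
%C = 132.121 / 202.294 × 100 = 65.31%.

65.31%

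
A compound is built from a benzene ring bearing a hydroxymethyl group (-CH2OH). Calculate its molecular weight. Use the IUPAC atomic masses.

108.14 g/mol

Atom tally by fragment:
  benzene ring core → C:6 H:6
  (− 1 ring H displaced by substituents)
  + CH2OH → C:1 H:3 O:1
Element totals:
  C: 7
  H: 8
  O: 1
Molecular formula: C7H8O.
  M = 7(12.011) + 8(1.008) + 15.999
    = 84.077 + 8.064 + 15.999 = 108.140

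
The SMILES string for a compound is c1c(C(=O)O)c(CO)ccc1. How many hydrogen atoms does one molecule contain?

Atom tally by fragment:
  benzene ring core → C:6 H:6
  (− 2 ring H displaced by substituents)
  + COOH → C:1 H:1 O:2
  + CH2OH → C:1 H:3 O:1
Element totals:
  C: 8
  H: 8
  O: 3

8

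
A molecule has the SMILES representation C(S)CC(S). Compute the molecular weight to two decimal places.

108.22 g/mol

Atom tally by fragment:
  HSCH2 → C:1 H:3 S:1
  CH2 → C:1 H:2
  CH2SH → C:1 H:3 S:1
Element totals:
  C: 3
  H: 8
  S: 2
Molecular formula: C3H8S2.
  M = 3(12.011) + 8(1.008) + 2(32.06)
    = 36.033 + 8.064 + 64.120 = 108.217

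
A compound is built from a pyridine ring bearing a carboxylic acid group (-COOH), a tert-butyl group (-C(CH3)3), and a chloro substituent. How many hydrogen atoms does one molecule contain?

Atom tally by fragment:
  pyridine ring core → C:5 H:5 N:1
  (− 3 ring H displaced by substituents)
  + COOH → C:1 H:1 O:2
  + C(CH3)3 → C:4 H:9
  + Cl → Cl:1
Element totals:
  C: 10
  H: 12
  Cl: 1
  N: 1
  O: 2

12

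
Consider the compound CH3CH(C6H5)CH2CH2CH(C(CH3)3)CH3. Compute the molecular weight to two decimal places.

218.38 g/mol

Element totals:
  C: 16
  H: 26
Molecular formula: C16H26.
  M = 16(12.011) + 26(1.008)
    = 192.176 + 26.208 = 218.384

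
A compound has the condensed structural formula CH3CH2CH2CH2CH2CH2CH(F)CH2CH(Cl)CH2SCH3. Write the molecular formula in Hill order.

C11H22ClFS

Atom tally by fragment:
  CH3 → C:1 H:3
  CH2 → C:1 H:2
  CH2 → C:1 H:2
  CH2 → C:1 H:2
  CH2 → C:1 H:2
  CH2 → C:1 H:2
  CH(F) → C:1 H:1 F:1
  CH2 → C:1 H:2
  CH(Cl) → C:1 H:1 Cl:1
  CH2SCH3 → C:2 H:5 S:1
Element totals:
  C: 11
  H: 22
  Cl: 1
  F: 1
  S: 1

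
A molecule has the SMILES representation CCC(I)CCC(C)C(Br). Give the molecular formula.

C8H16BrI

Atom tally by fragment:
  CH3 → C:1 H:3
  CH2 → C:1 H:2
  CH(I) → C:1 H:1 I:1
  CH2 → C:1 H:2
  CH2 → C:1 H:2
  CH(CH3) → C:2 H:4
  CH2Br → C:1 H:2 Br:1
Element totals:
  C: 8
  H: 16
  Br: 1
  I: 1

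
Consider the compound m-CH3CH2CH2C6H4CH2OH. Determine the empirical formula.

C10H14O

Atom tally by fragment:
  benzene ring core → C:6 H:6
  (− 2 ring H displaced by substituents)
  + CH2CH2CH3 → C:3 H:7
  + CH2OH → C:1 H:3 O:1
Element totals:
  C: 10
  H: 14
  O: 1
Molecular formula: C10H14O.
gcd of subscripts (10, 14, 1) = 1, so the empirical formula equals the molecular formula.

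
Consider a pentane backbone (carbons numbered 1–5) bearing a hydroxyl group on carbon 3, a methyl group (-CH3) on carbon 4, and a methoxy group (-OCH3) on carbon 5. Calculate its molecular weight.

132.20 g/mol

Atom tally by fragment:
  CH3 → C:1 H:3
  CH2 → C:1 H:2
  CH(OH) → C:1 H:2 O:1
  CH(CH3) → C:2 H:4
  CH2OCH3 → C:2 H:5 O:1
Element totals:
  C: 7
  H: 16
  O: 2
Molecular formula: C7H16O2.
  M = 7(12.011) + 16(1.008) + 2(15.999)
    = 84.077 + 16.128 + 31.998 = 132.203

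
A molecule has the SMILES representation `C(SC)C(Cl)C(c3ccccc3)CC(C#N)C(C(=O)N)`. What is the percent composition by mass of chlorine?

11.40%

Atom tally by fragment:
  CH3SCH2 → C:2 H:5 S:1
  CH(Cl) → C:1 H:1 Cl:1
  CH(C6H5) → C:7 H:6
  CH2 → C:1 H:2
  CH(CN) → C:2 H:1 N:1
  CH2CONH2 → C:2 H:4 O:1 N:1
Element totals:
  C: 15
  H: 19
  Cl: 1
  N: 2
  O: 1
  S: 1
Molecular formula: C15H19ClN2OS.
Molar mass = 310.840 g/mol.
Mass from Cl: 1 × 35.45 = 35.450 g/mol.
%Cl = 35.450 / 310.840 × 100 = 11.40%.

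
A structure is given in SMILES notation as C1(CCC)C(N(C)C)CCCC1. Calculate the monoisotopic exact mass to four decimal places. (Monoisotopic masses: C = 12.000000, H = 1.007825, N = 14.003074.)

Atom tally by fragment:
  cyclohexane ring core → C:6 H:12
  (− 2 ring H displaced by substituents)
  + CH2CH2CH3 → C:3 H:7
  + N(CH3)2 → N:1 C:2 H:6
Element totals:
  C: 11
  H: 23
  N: 1
Molecular formula: C11H23N.
  M = 11(12.0) + 23(1.007825) + 14.003074
    = 132.000000 + 23.179975 + 14.003074 = 169.183049

169.1830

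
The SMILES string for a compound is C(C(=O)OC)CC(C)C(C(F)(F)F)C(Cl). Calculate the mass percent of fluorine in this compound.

23.11%

Atom tally by fragment:
  CH3OOCCH2 → C:3 H:5 O:2
  CH2 → C:1 H:2
  CH(CH3) → C:2 H:4
  CH(CF3) → C:2 H:1 F:3
  CH2Cl → C:1 H:2 Cl:1
Element totals:
  C: 9
  H: 14
  Cl: 1
  F: 3
  O: 2
Molecular formula: C9H14ClF3O2.
Molar mass = 246.653 g/mol.
Mass from F: 3 × 18.998 = 56.994 g/mol.
%F = 56.994 / 246.653 × 100 = 23.11%.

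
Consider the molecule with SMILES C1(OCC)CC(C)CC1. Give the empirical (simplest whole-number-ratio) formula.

Atom tally by fragment:
  cyclopentane ring core → C:5 H:10
  (− 2 ring H displaced by substituents)
  + OC2H5 → C:2 H:5 O:1
  + CH3 → C:1 H:3
Element totals:
  C: 8
  H: 16
  O: 1
Molecular formula: C8H16O.
gcd of subscripts (8, 16, 1) = 1, so the empirical formula equals the molecular formula.

C8H16O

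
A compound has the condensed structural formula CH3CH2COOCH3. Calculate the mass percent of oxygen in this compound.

36.32%

Atom tally by fragment:
  CH3 → C:1 H:3
  CH2COOCH3 → C:3 H:5 O:2
Element totals:
  C: 4
  H: 8
  O: 2
Molecular formula: C4H8O2.
Molar mass = 88.106 g/mol.
Mass from O: 2 × 15.999 = 31.998 g/mol.
%O = 31.998 / 88.106 × 100 = 36.32%.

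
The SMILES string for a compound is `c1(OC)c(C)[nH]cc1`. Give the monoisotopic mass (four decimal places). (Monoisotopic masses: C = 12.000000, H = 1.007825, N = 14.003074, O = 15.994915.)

111.0684

Atom tally by fragment:
  pyrrole ring core → C:4 H:5 N:1
  (− 2 ring H displaced by substituents)
  + OCH3 → C:1 H:3 O:1
  + CH3 → C:1 H:3
Element totals:
  C: 6
  H: 9
  N: 1
  O: 1
Molecular formula: C6H9NO.
  M = 6(12.0) + 9(1.007825) + 14.003074 + 15.994915
    = 72.000000 + 9.070425 + 14.003074 + 15.994915 = 111.068414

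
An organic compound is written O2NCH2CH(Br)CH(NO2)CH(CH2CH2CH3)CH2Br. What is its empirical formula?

C4H7BrNO2

Atom tally by fragment:
  O2NCH2 → C:1 H:2 N:1 O:2
  CH(Br) → C:1 H:1 Br:1
  CH(NO2) → C:1 H:1 N:1 O:2
  CH(CH2CH2CH3) → C:4 H:8
  CH2Br → C:1 H:2 Br:1
Element totals:
  C: 8
  H: 14
  Br: 2
  N: 2
  O: 4
Molecular formula: C8H14Br2N2O4.
gcd of subscripts = 2; dividing each by 2:
  Br: 2/2 = 1
  C: 8/2 = 4
  H: 14/2 = 7
  N: 2/2 = 1
  O: 4/2 = 2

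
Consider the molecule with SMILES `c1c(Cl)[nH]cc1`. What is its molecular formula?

C4H4ClN

Atom tally by fragment:
  pyrrole ring core → C:4 H:5 N:1
  (− 1 ring H displaced by substituents)
  + Cl → Cl:1
Element totals:
  C: 4
  H: 4
  Cl: 1
  N: 1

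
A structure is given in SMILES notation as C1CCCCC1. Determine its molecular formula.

Atom tally by fragment:
  cyclohexane ring core → C:6 H:12
Element totals:
  C: 6
  H: 12

C6H12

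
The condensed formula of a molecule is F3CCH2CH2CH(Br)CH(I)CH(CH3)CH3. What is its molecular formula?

C8H13BrF3I

Element totals:
  C: 8
  H: 13
  Br: 1
  F: 3
  I: 1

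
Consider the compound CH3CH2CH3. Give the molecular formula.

Atom tally by fragment:
  CH3 → C:1 H:3
  CH2 → C:1 H:2
  CH3 → C:1 H:3
Element totals:
  C: 3
  H: 8

C3H8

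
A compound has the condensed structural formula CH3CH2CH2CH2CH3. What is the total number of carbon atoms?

Atom tally by fragment:
  CH3 → C:1 H:3
  CH2 → C:1 H:2
  CH2 → C:1 H:2
  CH2 → C:1 H:2
  CH3 → C:1 H:3
Element totals:
  C: 5
  H: 12

5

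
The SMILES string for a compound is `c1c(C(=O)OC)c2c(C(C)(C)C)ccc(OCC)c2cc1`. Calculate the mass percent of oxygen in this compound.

Atom tally by fragment:
  naphthalene ring system core → C:10 H:8
  (− 3 ring H displaced by substituents)
  + COOCH3 → C:2 H:3 O:2
  + C(CH3)3 → C:4 H:9
  + OC2H5 → C:2 H:5 O:1
Element totals:
  C: 18
  H: 22
  O: 3
Molecular formula: C18H22O3.
Molar mass = 286.371 g/mol.
Mass from O: 3 × 15.999 = 47.997 g/mol.
%O = 47.997 / 286.371 × 100 = 16.76%.

16.76%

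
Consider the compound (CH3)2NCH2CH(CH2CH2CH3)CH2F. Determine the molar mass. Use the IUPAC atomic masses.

147.24 g/mol

Element totals:
  C: 8
  H: 18
  F: 1
  N: 1
Molecular formula: C8H18FN.
  M = 8(12.011) + 18(1.008) + 18.998 + 14.007
    = 96.088 + 18.144 + 18.998 + 14.007 = 147.237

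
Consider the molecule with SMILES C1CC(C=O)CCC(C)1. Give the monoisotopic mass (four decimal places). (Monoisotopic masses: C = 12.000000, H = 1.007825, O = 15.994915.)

Atom tally by fragment:
  cyclohexane ring core → C:6 H:12
  (− 2 ring H displaced by substituents)
  + CHO → C:1 H:1 O:1
  + CH3 → C:1 H:3
Element totals:
  C: 8
  H: 14
  O: 1
Molecular formula: C8H14O.
  M = 8(12.0) + 14(1.007825) + 15.994915
    = 96.000000 + 14.109550 + 15.994915 = 126.104465

126.1045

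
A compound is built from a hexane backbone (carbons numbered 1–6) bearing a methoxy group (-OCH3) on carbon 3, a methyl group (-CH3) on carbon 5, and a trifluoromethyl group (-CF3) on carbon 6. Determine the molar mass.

198.23 g/mol

Atom tally by fragment:
  CH3 → C:1 H:3
  CH2 → C:1 H:2
  CH(OCH3) → C:2 H:4 O:1
  CH2 → C:1 H:2
  CH(CH3) → C:2 H:4
  CH2CF3 → C:2 H:2 F:3
Element totals:
  C: 9
  H: 17
  F: 3
  O: 1
Molecular formula: C9H17F3O.
  M = 9(12.011) + 17(1.008) + 3(18.998) + 15.999
    = 108.099 + 17.136 + 56.994 + 15.999 = 198.228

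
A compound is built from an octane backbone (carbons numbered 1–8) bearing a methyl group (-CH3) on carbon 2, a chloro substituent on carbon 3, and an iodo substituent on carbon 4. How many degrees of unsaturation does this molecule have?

Atom tally by fragment:
  CH3 → C:1 H:3
  CH(CH3) → C:2 H:4
  CH(Cl) → C:1 H:1 Cl:1
  CH(I) → C:1 H:1 I:1
  CH2 → C:1 H:2
  CH2 → C:1 H:2
  CH2 → C:1 H:2
  CH3 → C:1 H:3
Element totals:
  C: 9
  H: 18
  Cl: 1
  I: 1
Molecular formula: C9H18ClI.
DoU = (2C + 2 + N − H − X) / 2 = (2·9 + 2 + 0 − 18 − 2) / 2 = 0.

0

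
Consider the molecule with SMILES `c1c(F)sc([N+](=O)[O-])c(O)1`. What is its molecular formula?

Atom tally by fragment:
  thiophene ring core → C:4 H:4 S:1
  (− 3 ring H displaced by substituents)
  + F → F:1
  + NO2 → N:1 O:2
  + OH → O:1 H:1
Element totals:
  C: 4
  H: 2
  F: 1
  N: 1
  O: 3
  S: 1

C4H2FNO3S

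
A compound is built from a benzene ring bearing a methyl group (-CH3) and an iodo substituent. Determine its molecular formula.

C7H7I

Atom tally by fragment:
  benzene ring core → C:6 H:6
  (− 2 ring H displaced by substituents)
  + CH3 → C:1 H:3
  + I → I:1
Element totals:
  C: 7
  H: 7
  I: 1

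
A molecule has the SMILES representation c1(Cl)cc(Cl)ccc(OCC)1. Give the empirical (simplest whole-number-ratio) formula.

C8H8Cl2O

Atom tally by fragment:
  benzene ring core → C:6 H:6
  (− 3 ring H displaced by substituents)
  + Cl → Cl:1
  + Cl → Cl:1
  + OC2H5 → C:2 H:5 O:1
Element totals:
  C: 8
  H: 8
  Cl: 2
  O: 1
Molecular formula: C8H8Cl2O.
gcd of subscripts (8, 2, 8, 1) = 1, so the empirical formula equals the molecular formula.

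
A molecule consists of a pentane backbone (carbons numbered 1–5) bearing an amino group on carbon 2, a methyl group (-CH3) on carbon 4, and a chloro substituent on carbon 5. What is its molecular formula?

Atom tally by fragment:
  CH3 → C:1 H:3
  CH(NH2) → C:1 H:3 N:1
  CH2 → C:1 H:2
  CH(CH3) → C:2 H:4
  CH2Cl → C:1 H:2 Cl:1
Element totals:
  C: 6
  H: 14
  Cl: 1
  N: 1

C6H14ClN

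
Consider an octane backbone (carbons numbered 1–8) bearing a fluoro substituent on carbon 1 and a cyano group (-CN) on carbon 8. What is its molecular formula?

C9H16FN

Atom tally by fragment:
  FCH2 → C:1 H:2 F:1
  CH2 → C:1 H:2
  CH2 → C:1 H:2
  CH2 → C:1 H:2
  CH2 → C:1 H:2
  CH2 → C:1 H:2
  CH2 → C:1 H:2
  CH2CN → C:2 H:2 N:1
Element totals:
  C: 9
  H: 16
  F: 1
  N: 1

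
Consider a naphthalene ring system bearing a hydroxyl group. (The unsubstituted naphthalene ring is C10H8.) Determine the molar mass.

144.17 g/mol

Atom tally by fragment:
  naphthalene ring system core → C:10 H:8
  (− 1 ring H displaced by substituents)
  + OH → O:1 H:1
Element totals:
  C: 10
  H: 8
  O: 1
Molecular formula: C10H8O.
  M = 10(12.011) + 8(1.008) + 15.999
    = 120.110 + 8.064 + 15.999 = 144.173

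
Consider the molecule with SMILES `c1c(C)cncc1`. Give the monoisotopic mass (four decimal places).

Atom tally by fragment:
  pyridine ring core → C:5 H:5 N:1
  (− 1 ring H displaced by substituents)
  + CH3 → C:1 H:3
Element totals:
  C: 6
  H: 7
  N: 1
Molecular formula: C6H7N.
  M = 6(12.0) + 7(1.007825) + 14.003074
    = 72.000000 + 7.054775 + 14.003074 = 93.057849

93.0578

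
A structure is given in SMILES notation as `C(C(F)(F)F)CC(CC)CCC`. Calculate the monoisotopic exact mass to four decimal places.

Atom tally by fragment:
  F3CCH2 → C:2 H:2 F:3
  CH2 → C:1 H:2
  CH(C2H5) → C:3 H:6
  CH2 → C:1 H:2
  CH2 → C:1 H:2
  CH3 → C:1 H:3
Element totals:
  C: 9
  H: 17
  F: 3
Molecular formula: C9H17F3.
  M = 9(12.0) + 17(1.007825) + 3(18.998403)
    = 108.000000 + 17.133025 + 56.995209 = 182.128234

182.1282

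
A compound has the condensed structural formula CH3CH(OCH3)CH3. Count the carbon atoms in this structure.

Element totals:
  C: 4
  H: 10
  O: 1

4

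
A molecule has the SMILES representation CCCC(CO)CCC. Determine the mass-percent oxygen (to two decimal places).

Atom tally by fragment:
  CH3 → C:1 H:3
  CH2 → C:1 H:2
  CH2 → C:1 H:2
  CH(CH2OH) → C:2 H:4 O:1
  CH2 → C:1 H:2
  CH2 → C:1 H:2
  CH3 → C:1 H:3
Element totals:
  C: 8
  H: 18
  O: 1
Molecular formula: C8H18O.
Molar mass = 130.231 g/mol.
Mass from O: 1 × 15.999 = 15.999 g/mol.
%O = 15.999 / 130.231 × 100 = 12.29%.

12.29%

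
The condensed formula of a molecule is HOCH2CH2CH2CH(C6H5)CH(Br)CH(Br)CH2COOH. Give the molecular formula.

C14H18Br2O3

Element totals:
  C: 14
  H: 18
  Br: 2
  O: 3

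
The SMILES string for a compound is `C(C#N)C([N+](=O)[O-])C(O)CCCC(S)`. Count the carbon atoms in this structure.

Atom tally by fragment:
  NCCH2 → C:2 H:2 N:1
  CH(NO2) → C:1 H:1 N:1 O:2
  CH(OH) → C:1 H:2 O:1
  CH2 → C:1 H:2
  CH2 → C:1 H:2
  CH2 → C:1 H:2
  CH2SH → C:1 H:3 S:1
Element totals:
  C: 8
  H: 14
  N: 2
  O: 3
  S: 1

8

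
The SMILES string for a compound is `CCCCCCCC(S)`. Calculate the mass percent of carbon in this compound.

Atom tally by fragment:
  CH3 → C:1 H:3
  CH2 → C:1 H:2
  CH2 → C:1 H:2
  CH2 → C:1 H:2
  CH2 → C:1 H:2
  CH2 → C:1 H:2
  CH2 → C:1 H:2
  CH2SH → C:1 H:3 S:1
Element totals:
  C: 8
  H: 18
  S: 1
Molecular formula: C8H18S.
Molar mass = 146.292 g/mol.
Mass from C: 8 × 12.011 = 96.088 g/mol.
%C = 96.088 / 146.292 × 100 = 65.68%.

65.68%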